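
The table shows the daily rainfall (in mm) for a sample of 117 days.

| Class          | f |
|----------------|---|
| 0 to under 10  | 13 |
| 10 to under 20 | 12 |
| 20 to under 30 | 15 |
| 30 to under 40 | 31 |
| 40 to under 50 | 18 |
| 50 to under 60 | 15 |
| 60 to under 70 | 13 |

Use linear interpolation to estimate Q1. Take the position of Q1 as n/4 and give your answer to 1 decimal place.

Cumulative frequencies: 13, 25, 40, 71, 89, 104, 117
n = 117; position = n/4 = 29.25.
This falls in the class 20 to under 30: L = 20, F = 25, f = 15, h = 10.
Lower quartile ≈ 20 + ((29.25 − 25) / 15) × 10 = 22.8333

22.8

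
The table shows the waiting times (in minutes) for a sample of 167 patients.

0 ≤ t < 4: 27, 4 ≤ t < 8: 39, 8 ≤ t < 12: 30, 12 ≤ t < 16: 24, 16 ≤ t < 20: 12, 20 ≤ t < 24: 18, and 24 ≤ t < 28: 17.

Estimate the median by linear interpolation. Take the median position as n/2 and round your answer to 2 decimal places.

Cumulative frequencies: 27, 66, 96, 120, 132, 150, 167
n = 167; position = n/2 = 83.5.
This falls in the class 8 ≤ t < 12: L = 8, F = 66, f = 30, h = 4.
Median ≈ 8 + ((83.5 − 66) / 30) × 4 = 10.3333

10.33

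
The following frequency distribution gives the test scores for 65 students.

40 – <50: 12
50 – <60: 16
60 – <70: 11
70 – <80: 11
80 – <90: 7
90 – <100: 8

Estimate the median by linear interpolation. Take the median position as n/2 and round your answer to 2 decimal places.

64.09

Cumulative frequencies: 12, 28, 39, 50, 57, 65
n = 65; position = n/2 = 32.5.
This falls in the class 60 – <70: L = 60, F = 28, f = 11, h = 10.
Median ≈ 60 + ((32.5 − 28) / 11) × 10 = 64.0909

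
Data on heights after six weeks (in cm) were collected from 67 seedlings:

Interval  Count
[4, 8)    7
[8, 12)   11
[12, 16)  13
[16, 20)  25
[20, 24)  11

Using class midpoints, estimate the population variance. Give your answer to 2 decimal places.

Midpoints: 6, 10, 14, 18, 22
n = 67, Σfm = 1026, mean = 15.3134
Σfm² = 17324
Σf(m − x̄)² = Σfm² − (Σfm)²/n = 17324 − 1026²/67 = 1612.4179
Population variance = 1612.4179 / 67 = 24.0659

24.07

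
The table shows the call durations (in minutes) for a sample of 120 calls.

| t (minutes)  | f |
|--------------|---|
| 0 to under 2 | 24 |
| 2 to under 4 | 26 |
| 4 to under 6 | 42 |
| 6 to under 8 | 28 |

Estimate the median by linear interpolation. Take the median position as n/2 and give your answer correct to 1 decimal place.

Cumulative frequencies: 24, 50, 92, 120
n = 120; position = n/2 = 60.
This falls in the class 4 to under 6: L = 4, F = 50, f = 42, h = 2.
Median ≈ 4 + ((60 − 50) / 42) × 2 = 4.4762

4.5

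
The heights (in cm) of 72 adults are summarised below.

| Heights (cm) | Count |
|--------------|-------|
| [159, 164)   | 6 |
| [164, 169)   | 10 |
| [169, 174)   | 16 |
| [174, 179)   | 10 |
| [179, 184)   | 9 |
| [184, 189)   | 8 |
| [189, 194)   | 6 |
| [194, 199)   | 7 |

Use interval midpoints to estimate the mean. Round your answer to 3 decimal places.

177.681

Midpoints: 161.5, 166.5, 171.5, 176.5, 181.5, 186.5, 191.5, 196.5
Σfm = 6×161.5 + 10×166.5 + 16×171.5 + 10×176.5 + 9×181.5 + 8×186.5 + 6×191.5 + 7×196.5 = 12793
n = Σf = 72
Mean = 12793 / 72 = 177.6806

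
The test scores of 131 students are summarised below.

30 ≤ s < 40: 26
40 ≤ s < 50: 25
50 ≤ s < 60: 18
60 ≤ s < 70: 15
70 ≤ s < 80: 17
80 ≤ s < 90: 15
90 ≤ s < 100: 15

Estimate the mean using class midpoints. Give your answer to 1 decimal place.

Midpoints: 35, 45, 55, 65, 75, 85, 95
Σfm = 26×35 + 25×45 + 18×55 + 15×65 + 17×75 + 15×85 + 15×95 = 7975
n = Σf = 131
Mean = 7975 / 131 = 60.8779

60.9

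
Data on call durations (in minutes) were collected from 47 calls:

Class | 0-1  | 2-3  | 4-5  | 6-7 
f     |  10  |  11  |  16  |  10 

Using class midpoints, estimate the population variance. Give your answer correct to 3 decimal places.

Midpoints: 0.5, 2.5, 4.5, 6.5
n = 47, Σfm = 169.5, mean = 3.6064
Σfm² = 817.75
Σf(m − x̄)² = Σfm² − (Σfm)²/n = 817.75 − 169.5²/47 = 206.4681
Population variance = 206.4681 / 47 = 4.3929

4.393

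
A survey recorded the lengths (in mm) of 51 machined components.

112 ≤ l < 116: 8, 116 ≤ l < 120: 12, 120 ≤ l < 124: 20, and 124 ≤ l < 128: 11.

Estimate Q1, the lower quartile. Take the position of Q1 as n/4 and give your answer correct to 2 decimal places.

Cumulative frequencies: 8, 20, 40, 51
n = 51; position = n/4 = 12.75.
This falls in the class 116 ≤ l < 120: L = 116, F = 8, f = 12, h = 4.
Lower quartile ≈ 116 + ((12.75 − 8) / 12) × 4 = 117.5833

117.58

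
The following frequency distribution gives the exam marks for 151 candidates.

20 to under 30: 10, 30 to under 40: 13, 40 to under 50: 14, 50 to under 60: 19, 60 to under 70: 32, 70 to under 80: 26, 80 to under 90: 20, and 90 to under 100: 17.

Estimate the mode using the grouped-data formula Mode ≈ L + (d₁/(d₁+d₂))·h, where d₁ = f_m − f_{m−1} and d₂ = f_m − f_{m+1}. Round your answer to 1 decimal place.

66.8

Modal class: 60 to under 70 (highest frequency 32).
d₁ = 32 − 19 = 13, d₂ = 32 − 26 = 6
Mode ≈ 60 + (13/(13+6)) × 10 = 60 + 6.8421 = 66.8421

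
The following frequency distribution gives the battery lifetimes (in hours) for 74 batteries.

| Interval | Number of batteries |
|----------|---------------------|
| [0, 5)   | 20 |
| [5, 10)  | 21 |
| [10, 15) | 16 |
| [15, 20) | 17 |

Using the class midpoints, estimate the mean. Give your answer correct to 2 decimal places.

Midpoints: 2.5, 7.5, 12.5, 17.5
Σfm = 20×2.5 + 21×7.5 + 16×12.5 + 17×17.5 = 705
n = Σf = 74
Mean = 705 / 74 = 9.5270

9.53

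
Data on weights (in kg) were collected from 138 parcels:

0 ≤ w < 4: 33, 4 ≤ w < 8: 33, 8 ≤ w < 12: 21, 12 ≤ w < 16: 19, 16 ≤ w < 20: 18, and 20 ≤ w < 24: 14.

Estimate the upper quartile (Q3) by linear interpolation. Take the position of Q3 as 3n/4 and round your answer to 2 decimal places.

Cumulative frequencies: 33, 66, 87, 106, 124, 138
n = 138; position = 3n/4 = 103.5.
This falls in the class 12 ≤ w < 16: L = 12, F = 87, f = 19, h = 4.
Upper quartile ≈ 12 + ((103.5 − 87) / 19) × 4 = 15.4737

15.47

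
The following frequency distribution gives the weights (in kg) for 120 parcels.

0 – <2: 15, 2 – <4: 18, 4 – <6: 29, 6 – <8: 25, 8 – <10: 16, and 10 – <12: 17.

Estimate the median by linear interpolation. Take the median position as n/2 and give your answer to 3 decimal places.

Cumulative frequencies: 15, 33, 62, 87, 103, 120
n = 120; position = n/2 = 60.
This falls in the class 4 – <6: L = 4, F = 33, f = 29, h = 2.
Median ≈ 4 + ((60 − 33) / 29) × 2 = 5.8621

5.862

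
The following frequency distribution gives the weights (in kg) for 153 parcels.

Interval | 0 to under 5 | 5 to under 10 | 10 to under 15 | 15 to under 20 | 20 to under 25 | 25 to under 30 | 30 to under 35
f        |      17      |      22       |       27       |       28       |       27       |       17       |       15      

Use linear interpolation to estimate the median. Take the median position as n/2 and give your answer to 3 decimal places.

16.875

Cumulative frequencies: 17, 39, 66, 94, 121, 138, 153
n = 153; position = n/2 = 76.5.
This falls in the class 15 to under 20: L = 15, F = 66, f = 28, h = 5.
Median ≈ 15 + ((76.5 − 66) / 28) × 5 = 16.8750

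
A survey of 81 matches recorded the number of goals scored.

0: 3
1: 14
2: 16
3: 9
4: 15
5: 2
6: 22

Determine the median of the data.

3

Cumulative frequencies: 3, 17, 33, 42, 57, 59, 81
n = 81, so the median is the value in position (n+1)/2 = 41.
Position 41 falls at value 3.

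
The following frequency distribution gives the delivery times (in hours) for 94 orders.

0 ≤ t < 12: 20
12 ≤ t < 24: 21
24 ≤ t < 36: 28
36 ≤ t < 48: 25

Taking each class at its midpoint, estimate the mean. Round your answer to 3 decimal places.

Midpoints: 6, 18, 30, 42
Σfm = 20×6 + 21×18 + 28×30 + 25×42 = 2388
n = Σf = 94
Mean = 2388 / 94 = 25.4043

25.404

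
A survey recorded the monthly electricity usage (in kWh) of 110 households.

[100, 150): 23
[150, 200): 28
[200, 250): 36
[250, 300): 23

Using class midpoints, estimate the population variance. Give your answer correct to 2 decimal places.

Midpoints: 125, 175, 225, 275
n = 110, Σfm = 22200, mean = 201.8182
Σfm² = 4778750
Σf(m − x̄)² = Σfm² − (Σfm)²/n = 4778750 − 22200²/110 = 298386.3636
Population variance = 298386.3636 / 110 = 2712.6033

2712.60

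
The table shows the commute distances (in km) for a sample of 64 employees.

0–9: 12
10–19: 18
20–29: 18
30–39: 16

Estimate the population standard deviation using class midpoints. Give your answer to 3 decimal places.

10.565

Midpoints: 4.5, 14.5, 24.5, 34.5
n = 64, Σfm = 1308, mean = 20.4375
Σfm² = 33876
Σf(m − x̄)² = Σfm² − (Σfm)²/n = 33876 − 1308²/64 = 7143.7500
Population variance = 7143.7500 / 64 = 111.6211
Standard deviation = √111.6211 = 10.5651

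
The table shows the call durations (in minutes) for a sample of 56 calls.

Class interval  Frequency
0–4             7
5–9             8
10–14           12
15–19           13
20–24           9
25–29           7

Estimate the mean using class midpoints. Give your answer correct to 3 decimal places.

Midpoints: 2, 7, 12, 17, 22, 27
Σfm = 7×2 + 8×7 + 12×12 + 13×17 + 9×22 + 7×27 = 822
n = Σf = 56
Mean = 822 / 56 = 14.6786

14.679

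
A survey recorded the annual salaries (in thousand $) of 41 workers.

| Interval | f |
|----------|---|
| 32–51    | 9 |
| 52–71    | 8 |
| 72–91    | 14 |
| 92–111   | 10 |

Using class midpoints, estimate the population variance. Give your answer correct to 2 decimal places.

Midpoints: 41.5, 61.5, 81.5, 101.5
n = 41, Σfm = 3021.5, mean = 73.6951
Σfm² = 241772.25
Σf(m − x̄)² = Σfm² − (Σfm)²/n = 241772.25 − 3021.5²/41 = 19102.4390
Population variance = 19102.4390 / 41 = 465.9131

465.91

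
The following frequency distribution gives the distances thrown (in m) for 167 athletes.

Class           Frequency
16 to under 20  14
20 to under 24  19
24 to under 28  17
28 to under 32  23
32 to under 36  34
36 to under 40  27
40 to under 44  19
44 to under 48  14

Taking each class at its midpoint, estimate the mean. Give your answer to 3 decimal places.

Midpoints: 18, 22, 26, 30, 34, 38, 42, 46
Σfm = 14×18 + 19×22 + 17×26 + 23×30 + 34×34 + 27×38 + 19×42 + 14×46 = 5426
n = Σf = 167
Mean = 5426 / 167 = 32.4910

32.491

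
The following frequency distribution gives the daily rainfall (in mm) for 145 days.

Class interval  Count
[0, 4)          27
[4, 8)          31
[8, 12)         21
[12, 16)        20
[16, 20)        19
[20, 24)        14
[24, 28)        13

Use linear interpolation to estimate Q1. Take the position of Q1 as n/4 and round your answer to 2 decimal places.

Cumulative frequencies: 27, 58, 79, 99, 118, 132, 145
n = 145; position = n/4 = 36.25.
This falls in the class [4, 8): L = 4, F = 27, f = 31, h = 4.
Lower quartile ≈ 4 + ((36.25 − 27) / 31) × 4 = 5.1935

5.19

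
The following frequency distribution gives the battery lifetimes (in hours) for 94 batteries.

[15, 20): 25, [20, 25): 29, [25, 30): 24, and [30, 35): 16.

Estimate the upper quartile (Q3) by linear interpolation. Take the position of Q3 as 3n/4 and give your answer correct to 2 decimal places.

28.44

Cumulative frequencies: 25, 54, 78, 94
n = 94; position = 3n/4 = 70.5.
This falls in the class [25, 30): L = 25, F = 54, f = 24, h = 5.
Upper quartile ≈ 25 + ((70.5 − 54) / 24) × 5 = 28.4375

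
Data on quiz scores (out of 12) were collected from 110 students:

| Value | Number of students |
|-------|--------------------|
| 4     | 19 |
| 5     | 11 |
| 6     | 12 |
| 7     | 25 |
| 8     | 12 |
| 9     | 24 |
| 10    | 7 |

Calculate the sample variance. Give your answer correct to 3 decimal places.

Values: 4, 5, 6, 7, 8, 9, 10
n = 110, Σfx = 760, mean = 6.9091
Σfx² = 5648
Σf(x − x̄)² = Σfx² − (Σfx)²/n = 5648 − 760²/110 = 397.0909
Sample variance = 397.0909 / 109 = 3.6430

3.643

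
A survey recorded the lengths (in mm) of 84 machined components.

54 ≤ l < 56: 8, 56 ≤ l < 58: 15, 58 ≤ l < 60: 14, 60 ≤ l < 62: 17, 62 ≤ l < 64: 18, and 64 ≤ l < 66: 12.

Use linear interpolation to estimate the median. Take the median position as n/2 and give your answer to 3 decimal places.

Cumulative frequencies: 8, 23, 37, 54, 72, 84
n = 84; position = n/2 = 42.
This falls in the class 60 ≤ l < 62: L = 60, F = 37, f = 17, h = 2.
Median ≈ 60 + ((42 − 37) / 17) × 2 = 60.5882

60.588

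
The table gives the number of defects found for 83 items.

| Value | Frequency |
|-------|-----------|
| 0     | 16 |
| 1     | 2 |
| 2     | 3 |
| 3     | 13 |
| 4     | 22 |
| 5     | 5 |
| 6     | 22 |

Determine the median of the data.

Cumulative frequencies: 16, 18, 21, 34, 56, 61, 83
n = 83, so the median is the value in position (n+1)/2 = 42.
Position 42 falls at value 4.

4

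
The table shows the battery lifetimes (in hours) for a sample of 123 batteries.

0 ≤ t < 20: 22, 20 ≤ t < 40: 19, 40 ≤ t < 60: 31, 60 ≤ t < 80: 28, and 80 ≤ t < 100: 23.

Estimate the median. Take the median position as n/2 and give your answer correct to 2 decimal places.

Cumulative frequencies: 22, 41, 72, 100, 123
n = 123; position = n/2 = 61.5.
This falls in the class 40 ≤ t < 60: L = 40, F = 41, f = 31, h = 20.
Median ≈ 40 + ((61.5 − 41) / 31) × 20 = 53.2258

53.23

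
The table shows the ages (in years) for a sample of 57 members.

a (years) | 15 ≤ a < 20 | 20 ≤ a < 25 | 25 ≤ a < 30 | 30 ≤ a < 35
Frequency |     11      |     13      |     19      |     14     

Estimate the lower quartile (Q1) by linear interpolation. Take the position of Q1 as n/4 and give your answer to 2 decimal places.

Cumulative frequencies: 11, 24, 43, 57
n = 57; position = n/4 = 14.25.
This falls in the class 20 ≤ a < 25: L = 20, F = 11, f = 13, h = 5.
Lower quartile ≈ 20 + ((14.25 − 11) / 13) × 5 = 21.2500

21.25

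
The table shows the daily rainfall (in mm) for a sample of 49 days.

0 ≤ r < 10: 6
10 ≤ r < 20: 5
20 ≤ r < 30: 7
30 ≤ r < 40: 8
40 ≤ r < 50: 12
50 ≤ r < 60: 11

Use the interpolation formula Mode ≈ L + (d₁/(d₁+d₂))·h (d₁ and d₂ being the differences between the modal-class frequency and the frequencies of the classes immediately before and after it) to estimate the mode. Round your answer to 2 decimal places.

48.00

Modal class: 40 ≤ r < 50 (highest frequency 12).
d₁ = 12 − 8 = 4, d₂ = 12 − 11 = 1
Mode ≈ 40 + (4/(4+1)) × 10 = 40 + 8.0000 = 48.0000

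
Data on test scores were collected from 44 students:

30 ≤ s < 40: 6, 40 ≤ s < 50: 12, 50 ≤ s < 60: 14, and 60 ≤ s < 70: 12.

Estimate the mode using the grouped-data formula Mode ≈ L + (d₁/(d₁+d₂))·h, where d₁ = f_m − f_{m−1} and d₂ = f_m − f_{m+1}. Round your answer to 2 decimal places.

Modal class: 50 ≤ s < 60 (highest frequency 14).
d₁ = 14 − 12 = 2, d₂ = 14 − 12 = 2
Mode ≈ 50 + (2/(2+2)) × 10 = 50 + 5.0000 = 55.0000

55.00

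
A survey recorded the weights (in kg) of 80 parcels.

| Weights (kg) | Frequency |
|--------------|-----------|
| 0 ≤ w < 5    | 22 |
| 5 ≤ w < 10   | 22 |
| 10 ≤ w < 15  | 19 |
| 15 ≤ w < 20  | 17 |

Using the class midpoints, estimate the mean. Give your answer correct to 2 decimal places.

Midpoints: 2.5, 7.5, 12.5, 17.5
Σfm = 22×2.5 + 22×7.5 + 19×12.5 + 17×17.5 = 755
n = Σf = 80
Mean = 755 / 80 = 9.4375

9.44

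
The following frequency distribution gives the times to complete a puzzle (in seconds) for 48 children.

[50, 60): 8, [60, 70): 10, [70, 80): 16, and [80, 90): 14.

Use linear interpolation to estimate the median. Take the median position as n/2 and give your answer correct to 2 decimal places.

Cumulative frequencies: 8, 18, 34, 48
n = 48; position = n/2 = 24.
This falls in the class [70, 80): L = 70, F = 18, f = 16, h = 10.
Median ≈ 70 + ((24 − 18) / 16) × 10 = 73.7500

73.75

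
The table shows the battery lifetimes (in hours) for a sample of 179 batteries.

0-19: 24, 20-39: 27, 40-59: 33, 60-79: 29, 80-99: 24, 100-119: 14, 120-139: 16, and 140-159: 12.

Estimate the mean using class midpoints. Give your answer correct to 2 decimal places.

68.27

Midpoints: 9.5, 29.5, 49.5, 69.5, 89.5, 109.5, 129.5, 149.5
Σfm = 24×9.5 + 27×29.5 + 33×49.5 + 29×69.5 + 24×89.5 + 14×109.5 + 16×129.5 + 12×149.5 = 12220.5
n = Σf = 179
Mean = 12220.5 / 179 = 68.2709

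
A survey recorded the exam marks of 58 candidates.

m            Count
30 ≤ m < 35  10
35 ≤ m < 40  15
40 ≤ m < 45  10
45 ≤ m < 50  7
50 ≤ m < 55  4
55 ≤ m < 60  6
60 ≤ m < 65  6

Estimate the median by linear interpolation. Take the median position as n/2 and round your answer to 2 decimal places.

Cumulative frequencies: 10, 25, 35, 42, 46, 52, 58
n = 58; position = n/2 = 29.
This falls in the class 40 ≤ m < 45: L = 40, F = 25, f = 10, h = 5.
Median ≈ 40 + ((29 − 25) / 10) × 5 = 42.0000

42.00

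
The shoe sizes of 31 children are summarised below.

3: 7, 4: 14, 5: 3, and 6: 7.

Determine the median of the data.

Cumulative frequencies: 7, 21, 24, 31
n = 31, so the median is the value in position (n+1)/2 = 16.
Position 16 falls at value 4.

4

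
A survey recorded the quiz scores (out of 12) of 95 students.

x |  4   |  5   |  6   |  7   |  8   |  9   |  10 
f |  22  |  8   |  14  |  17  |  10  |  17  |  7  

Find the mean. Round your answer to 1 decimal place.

6.7

Values: 4, 5, 6, 7, 8, 9, 10
Σfx = 22×4 + 8×5 + 14×6 + 17×7 + 10×8 + 17×9 + 7×10 = 634
n = Σf = 95
Mean = 634 / 95 = 6.6737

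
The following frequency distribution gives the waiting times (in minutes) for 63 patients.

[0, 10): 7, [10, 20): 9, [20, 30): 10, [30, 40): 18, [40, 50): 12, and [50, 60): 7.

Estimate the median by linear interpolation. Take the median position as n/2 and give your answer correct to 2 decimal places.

Cumulative frequencies: 7, 16, 26, 44, 56, 63
n = 63; position = n/2 = 31.5.
This falls in the class [30, 40): L = 30, F = 26, f = 18, h = 10.
Median ≈ 30 + ((31.5 − 26) / 18) × 10 = 33.0556

33.06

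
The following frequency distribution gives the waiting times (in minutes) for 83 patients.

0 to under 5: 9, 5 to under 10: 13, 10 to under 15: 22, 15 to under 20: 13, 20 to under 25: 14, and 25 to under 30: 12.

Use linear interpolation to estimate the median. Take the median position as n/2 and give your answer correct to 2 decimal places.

Cumulative frequencies: 9, 22, 44, 57, 71, 83
n = 83; position = n/2 = 41.5.
This falls in the class 10 to under 15: L = 10, F = 22, f = 22, h = 5.
Median ≈ 10 + ((41.5 − 22) / 22) × 5 = 14.4318

14.43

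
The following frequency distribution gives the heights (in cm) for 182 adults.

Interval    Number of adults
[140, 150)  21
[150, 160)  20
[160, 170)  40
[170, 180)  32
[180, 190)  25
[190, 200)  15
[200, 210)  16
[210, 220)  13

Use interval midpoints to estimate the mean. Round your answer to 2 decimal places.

175.66

Midpoints: 145, 155, 165, 175, 185, 195, 205, 215
Σfm = 21×145 + 20×155 + 40×165 + 32×175 + 25×185 + 15×195 + 16×205 + 13×215 = 31970
n = Σf = 182
Mean = 31970 / 182 = 175.6593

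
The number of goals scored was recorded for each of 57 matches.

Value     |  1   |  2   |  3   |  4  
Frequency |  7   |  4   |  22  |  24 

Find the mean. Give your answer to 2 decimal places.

3.11

Values: 1, 2, 3, 4
Σfx = 7×1 + 4×2 + 22×3 + 24×4 = 177
n = Σf = 57
Mean = 177 / 57 = 3.1053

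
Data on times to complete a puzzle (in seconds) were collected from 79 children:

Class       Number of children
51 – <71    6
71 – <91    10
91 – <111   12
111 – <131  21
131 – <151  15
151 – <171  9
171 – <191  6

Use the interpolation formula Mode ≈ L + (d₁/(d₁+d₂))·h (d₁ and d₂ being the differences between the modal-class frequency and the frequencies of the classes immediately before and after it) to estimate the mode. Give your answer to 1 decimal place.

Modal class: 111 – <131 (highest frequency 21).
d₁ = 21 − 12 = 9, d₂ = 21 − 15 = 6
Mode ≈ 111 + (9/(9+6)) × 20 = 111 + 12.0000 = 123.0000

123.0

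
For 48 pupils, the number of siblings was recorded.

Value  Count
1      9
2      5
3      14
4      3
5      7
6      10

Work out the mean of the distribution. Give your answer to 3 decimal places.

3.500

Values: 1, 2, 3, 4, 5, 6
Σfx = 9×1 + 5×2 + 14×3 + 3×4 + 7×5 + 10×6 = 168
n = Σf = 48
Mean = 168 / 48 = 3.5000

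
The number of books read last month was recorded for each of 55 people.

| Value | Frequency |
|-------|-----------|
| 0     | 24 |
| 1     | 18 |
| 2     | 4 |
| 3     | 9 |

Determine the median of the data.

1

Cumulative frequencies: 24, 42, 46, 55
n = 55, so the median is the value in position (n+1)/2 = 28.
Position 28 falls at value 1.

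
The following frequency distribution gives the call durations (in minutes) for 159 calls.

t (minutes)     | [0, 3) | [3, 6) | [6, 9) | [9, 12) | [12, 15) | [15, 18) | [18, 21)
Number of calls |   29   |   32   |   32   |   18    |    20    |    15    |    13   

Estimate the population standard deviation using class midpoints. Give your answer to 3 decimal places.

5.642

Midpoints: 1.5, 4.5, 7.5, 10.5, 13.5, 16.5, 19.5
n = 159, Σfm = 1387.5, mean = 8.7264
Σfm² = 17169.75
Σf(m − x̄)² = Σfm² − (Σfm)²/n = 17169.75 − 1387.5²/159 = 5061.8491
Population variance = 5061.8491 / 159 = 31.8355
Standard deviation = √31.8355 = 5.6423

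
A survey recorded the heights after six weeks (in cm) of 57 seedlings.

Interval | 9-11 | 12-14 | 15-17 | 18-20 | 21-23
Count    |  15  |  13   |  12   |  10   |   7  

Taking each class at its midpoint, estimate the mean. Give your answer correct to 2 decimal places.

15.00

Midpoints: 10, 13, 16, 19, 22
Σfm = 15×10 + 13×13 + 12×16 + 10×19 + 7×22 = 855
n = Σf = 57
Mean = 855 / 57 = 15.0000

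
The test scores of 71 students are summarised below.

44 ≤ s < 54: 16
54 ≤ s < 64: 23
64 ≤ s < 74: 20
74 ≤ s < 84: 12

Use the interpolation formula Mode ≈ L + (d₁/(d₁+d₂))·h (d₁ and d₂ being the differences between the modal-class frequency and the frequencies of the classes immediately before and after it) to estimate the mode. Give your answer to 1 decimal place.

61.0

Modal class: 54 ≤ s < 64 (highest frequency 23).
d₁ = 23 − 16 = 7, d₂ = 23 − 20 = 3
Mode ≈ 54 + (7/(7+3)) × 10 = 54 + 7.0000 = 61.0000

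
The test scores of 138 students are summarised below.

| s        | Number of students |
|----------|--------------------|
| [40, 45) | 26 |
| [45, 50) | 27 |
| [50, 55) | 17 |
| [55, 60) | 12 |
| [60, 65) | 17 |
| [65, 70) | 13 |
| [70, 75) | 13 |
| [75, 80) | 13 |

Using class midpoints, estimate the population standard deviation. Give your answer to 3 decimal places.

11.667

Midpoints: 42.5, 47.5, 52.5, 57.5, 62.5, 67.5, 72.5, 77.5
n = 138, Σfm = 7860, mean = 56.9565
Σfm² = 466462.5
Σf(m − x̄)² = Σfm² − (Σfm)²/n = 466462.5 − 7860²/138 = 18784.2391
Population variance = 18784.2391 / 138 = 136.1177
Standard deviation = √136.1177 = 11.6669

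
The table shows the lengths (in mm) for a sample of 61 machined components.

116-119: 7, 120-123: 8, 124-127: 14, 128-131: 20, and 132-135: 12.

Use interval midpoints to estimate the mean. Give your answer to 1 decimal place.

Midpoints: 117.5, 121.5, 125.5, 129.5, 133.5
Σfm = 7×117.5 + 8×121.5 + 14×125.5 + 20×129.5 + 12×133.5 = 7743.5
n = Σf = 61
Mean = 7743.5 / 61 = 126.9426

126.9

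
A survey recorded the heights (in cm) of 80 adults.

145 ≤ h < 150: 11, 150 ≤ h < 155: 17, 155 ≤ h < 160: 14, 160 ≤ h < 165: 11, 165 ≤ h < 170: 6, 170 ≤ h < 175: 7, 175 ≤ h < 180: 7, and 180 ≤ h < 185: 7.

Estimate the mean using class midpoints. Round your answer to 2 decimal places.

161.75

Midpoints: 147.5, 152.5, 157.5, 162.5, 167.5, 172.5, 177.5, 182.5
Σfm = 11×147.5 + 17×152.5 + 14×157.5 + 11×162.5 + 6×167.5 + 7×172.5 + 7×177.5 + 7×182.5 = 12940
n = Σf = 80
Mean = 12940 / 80 = 161.7500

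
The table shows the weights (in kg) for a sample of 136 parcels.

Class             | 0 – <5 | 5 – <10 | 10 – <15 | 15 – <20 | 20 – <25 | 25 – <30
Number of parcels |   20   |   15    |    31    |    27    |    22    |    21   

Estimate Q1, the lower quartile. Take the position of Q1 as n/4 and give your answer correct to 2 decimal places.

9.67

Cumulative frequencies: 20, 35, 66, 93, 115, 136
n = 136; position = n/4 = 34.
This falls in the class 5 – <10: L = 5, F = 20, f = 15, h = 5.
Lower quartile ≈ 5 + ((34 − 20) / 15) × 5 = 9.6667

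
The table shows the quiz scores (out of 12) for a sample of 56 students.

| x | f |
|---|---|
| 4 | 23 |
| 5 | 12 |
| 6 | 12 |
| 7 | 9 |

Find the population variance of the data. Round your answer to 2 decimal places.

Values: 4, 5, 6, 7
n = 56, Σfx = 287, mean = 5.1250
Σfx² = 1541
Σf(x − x̄)² = Σfx² − (Σfx)²/n = 1541 − 287²/56 = 70.1250
Population variance = 70.1250 / 56 = 1.2522

1.25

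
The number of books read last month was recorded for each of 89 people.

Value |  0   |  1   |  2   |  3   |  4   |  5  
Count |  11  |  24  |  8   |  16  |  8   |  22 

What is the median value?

3

Cumulative frequencies: 11, 35, 43, 59, 67, 89
n = 89, so the median is the value in position (n+1)/2 = 45.
Position 45 falls at value 3.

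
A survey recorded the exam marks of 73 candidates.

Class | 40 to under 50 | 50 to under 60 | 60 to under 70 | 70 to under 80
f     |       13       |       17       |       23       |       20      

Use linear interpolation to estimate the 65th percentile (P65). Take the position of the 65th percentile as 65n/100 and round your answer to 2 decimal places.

67.59

Cumulative frequencies: 13, 30, 53, 73
n = 73; position = 65n/100 = 47.45.
This falls in the class 60 to under 70: L = 60, F = 30, f = 23, h = 10.
65th percentile ≈ 60 + ((47.45 − 30) / 23) × 10 = 67.5870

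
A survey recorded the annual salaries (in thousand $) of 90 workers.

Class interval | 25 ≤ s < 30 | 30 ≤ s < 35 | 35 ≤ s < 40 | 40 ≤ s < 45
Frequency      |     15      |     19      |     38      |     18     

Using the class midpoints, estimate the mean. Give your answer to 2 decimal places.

35.78

Midpoints: 27.5, 32.5, 37.5, 42.5
Σfm = 15×27.5 + 19×32.5 + 38×37.5 + 18×42.5 = 3220
n = Σf = 90
Mean = 3220 / 90 = 35.7778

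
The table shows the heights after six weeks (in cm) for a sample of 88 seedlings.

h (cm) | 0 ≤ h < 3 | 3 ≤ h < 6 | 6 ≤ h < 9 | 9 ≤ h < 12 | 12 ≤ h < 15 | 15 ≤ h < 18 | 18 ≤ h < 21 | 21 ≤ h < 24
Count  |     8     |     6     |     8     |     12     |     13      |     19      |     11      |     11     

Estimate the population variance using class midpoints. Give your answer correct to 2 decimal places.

Midpoints: 1.5, 4.5, 7.5, 10.5, 13.5, 16.5, 19.5, 22.5
n = 88, Σfm = 1176, mean = 13.3636
Σfm² = 19206
Σf(m − x̄)² = Σfm² − (Σfm)²/n = 19206 − 1176²/88 = 3490.3636
Population variance = 3490.3636 / 88 = 39.6632

39.66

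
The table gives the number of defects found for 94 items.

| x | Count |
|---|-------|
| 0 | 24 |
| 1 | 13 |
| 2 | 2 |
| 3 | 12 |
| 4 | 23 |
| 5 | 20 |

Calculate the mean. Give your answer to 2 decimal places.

Values: 0, 1, 2, 3, 4, 5
Σfx = 24×0 + 13×1 + 2×2 + 12×3 + 23×4 + 20×5 = 245
n = Σf = 94
Mean = 245 / 94 = 2.6064

2.61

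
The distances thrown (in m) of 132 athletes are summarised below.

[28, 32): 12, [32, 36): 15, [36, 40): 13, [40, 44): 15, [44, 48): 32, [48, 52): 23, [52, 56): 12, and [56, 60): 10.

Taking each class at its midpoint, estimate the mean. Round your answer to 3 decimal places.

Midpoints: 30, 34, 38, 42, 46, 50, 54, 58
Σfm = 12×30 + 15×34 + 13×38 + 15×42 + 32×46 + 23×50 + 12×54 + 10×58 = 5844
n = Σf = 132
Mean = 5844 / 132 = 44.2727

44.273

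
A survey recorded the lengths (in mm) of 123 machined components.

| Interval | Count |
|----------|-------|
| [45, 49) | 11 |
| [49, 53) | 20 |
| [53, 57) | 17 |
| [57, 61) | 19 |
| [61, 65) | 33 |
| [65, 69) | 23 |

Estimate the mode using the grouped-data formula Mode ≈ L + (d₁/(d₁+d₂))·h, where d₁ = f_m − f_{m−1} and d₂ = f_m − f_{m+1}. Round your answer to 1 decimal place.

63.3

Modal class: [61, 65) (highest frequency 33).
d₁ = 33 − 19 = 14, d₂ = 33 − 23 = 10
Mode ≈ 61 + (14/(14+10)) × 4 = 61 + 2.3333 = 63.3333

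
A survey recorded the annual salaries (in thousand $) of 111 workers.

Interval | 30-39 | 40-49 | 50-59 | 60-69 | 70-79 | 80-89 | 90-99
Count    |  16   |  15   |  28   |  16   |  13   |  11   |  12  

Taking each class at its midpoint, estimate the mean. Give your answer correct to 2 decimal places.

Midpoints: 34.5, 44.5, 54.5, 64.5, 74.5, 84.5, 94.5
Σfm = 16×34.5 + 15×44.5 + 28×54.5 + 16×64.5 + 13×74.5 + 11×84.5 + 12×94.5 = 6809.5
n = Σf = 111
Mean = 6809.5 / 111 = 61.3468

61.35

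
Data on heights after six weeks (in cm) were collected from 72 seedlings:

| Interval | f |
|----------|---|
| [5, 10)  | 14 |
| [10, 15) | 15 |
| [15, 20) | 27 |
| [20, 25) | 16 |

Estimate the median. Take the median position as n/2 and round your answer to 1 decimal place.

16.3

Cumulative frequencies: 14, 29, 56, 72
n = 72; position = n/2 = 36.
This falls in the class [15, 20): L = 15, F = 29, f = 27, h = 5.
Median ≈ 15 + ((36 − 29) / 27) × 5 = 16.2963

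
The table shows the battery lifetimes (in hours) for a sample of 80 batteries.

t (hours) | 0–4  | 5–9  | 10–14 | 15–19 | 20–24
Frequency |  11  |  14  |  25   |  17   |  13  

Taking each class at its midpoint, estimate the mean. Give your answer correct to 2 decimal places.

12.44

Midpoints: 2, 7, 12, 17, 22
Σfm = 11×2 + 14×7 + 25×12 + 17×17 + 13×22 = 995
n = Σf = 80
Mean = 995 / 80 = 12.4375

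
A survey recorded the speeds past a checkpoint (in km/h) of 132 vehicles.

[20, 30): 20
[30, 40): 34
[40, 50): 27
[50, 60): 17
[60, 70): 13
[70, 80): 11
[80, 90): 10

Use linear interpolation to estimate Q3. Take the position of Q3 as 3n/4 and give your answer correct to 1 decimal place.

60.8

Cumulative frequencies: 20, 54, 81, 98, 111, 122, 132
n = 132; position = 3n/4 = 99.
This falls in the class [60, 70): L = 60, F = 98, f = 13, h = 10.
Upper quartile ≈ 60 + ((99 − 98) / 13) × 10 = 60.7692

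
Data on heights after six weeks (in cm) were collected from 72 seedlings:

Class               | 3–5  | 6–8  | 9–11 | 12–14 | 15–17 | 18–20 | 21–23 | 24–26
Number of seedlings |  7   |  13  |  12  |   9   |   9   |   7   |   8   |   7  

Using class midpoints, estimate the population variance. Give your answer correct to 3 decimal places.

Midpoints: 4, 7, 10, 13, 16, 19, 22, 25
n = 72, Σfm = 984, mean = 13.6667
Σfm² = 16548
Σf(m − x̄)² = Σfm² − (Σfm)²/n = 16548 − 984²/72 = 3100.0000
Population variance = 3100.0000 / 72 = 43.0556

43.056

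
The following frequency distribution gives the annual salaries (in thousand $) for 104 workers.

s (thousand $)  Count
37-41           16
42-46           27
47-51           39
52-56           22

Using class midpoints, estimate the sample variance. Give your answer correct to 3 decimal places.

24.232

Midpoints: 39, 44, 49, 54
n = 104, Σfm = 4911, mean = 47.2212
Σfm² = 234399
Σf(m − x̄)² = Σfm² − (Σfm)²/n = 234399 − 4911²/104 = 2495.9135
Sample variance = 2495.9135 / 103 = 24.2322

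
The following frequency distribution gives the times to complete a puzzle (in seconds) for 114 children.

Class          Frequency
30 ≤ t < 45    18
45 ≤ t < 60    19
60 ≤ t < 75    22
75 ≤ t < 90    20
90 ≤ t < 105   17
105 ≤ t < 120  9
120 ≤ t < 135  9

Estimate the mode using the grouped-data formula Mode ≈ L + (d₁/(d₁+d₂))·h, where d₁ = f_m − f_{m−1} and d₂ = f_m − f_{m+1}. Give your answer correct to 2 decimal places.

69.00

Modal class: 60 ≤ t < 75 (highest frequency 22).
d₁ = 22 − 19 = 3, d₂ = 22 − 20 = 2
Mode ≈ 60 + (3/(3+2)) × 15 = 60 + 9.0000 = 69.0000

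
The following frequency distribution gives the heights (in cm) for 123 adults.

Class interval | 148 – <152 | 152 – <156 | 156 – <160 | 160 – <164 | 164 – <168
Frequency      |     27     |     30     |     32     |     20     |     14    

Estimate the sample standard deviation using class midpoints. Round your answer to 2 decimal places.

5.17

Midpoints: 150, 154, 158, 162, 166
n = 123, Σfm = 19290, mean = 156.8293
Σfm² = 3028492
Σf(m − x̄)² = Σfm² − (Σfm)²/n = 3028492 − 19290²/123 = 3255.4146
Sample variance = 3255.4146 / 122 = 26.6837
Standard deviation = √26.6837 = 5.1656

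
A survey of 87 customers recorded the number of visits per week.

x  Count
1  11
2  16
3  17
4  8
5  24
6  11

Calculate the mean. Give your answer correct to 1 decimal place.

3.6

Values: 1, 2, 3, 4, 5, 6
Σfx = 11×1 + 16×2 + 17×3 + 8×4 + 24×5 + 11×6 = 312
n = Σf = 87
Mean = 312 / 87 = 3.5862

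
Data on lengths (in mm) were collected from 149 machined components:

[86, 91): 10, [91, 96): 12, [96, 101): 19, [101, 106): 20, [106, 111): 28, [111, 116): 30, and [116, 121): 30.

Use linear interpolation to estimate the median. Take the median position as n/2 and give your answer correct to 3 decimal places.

Cumulative frequencies: 10, 22, 41, 61, 89, 119, 149
n = 149; position = n/2 = 74.5.
This falls in the class [106, 111): L = 106, F = 61, f = 28, h = 5.
Median ≈ 106 + ((74.5 − 61) / 28) × 5 = 108.4107

108.411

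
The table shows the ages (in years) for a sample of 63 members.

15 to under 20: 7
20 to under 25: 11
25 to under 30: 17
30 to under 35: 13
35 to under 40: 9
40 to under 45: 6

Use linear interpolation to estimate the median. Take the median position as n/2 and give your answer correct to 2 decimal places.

28.97

Cumulative frequencies: 7, 18, 35, 48, 57, 63
n = 63; position = n/2 = 31.5.
This falls in the class 25 to under 30: L = 25, F = 18, f = 17, h = 5.
Median ≈ 25 + ((31.5 − 18) / 17) × 5 = 28.9706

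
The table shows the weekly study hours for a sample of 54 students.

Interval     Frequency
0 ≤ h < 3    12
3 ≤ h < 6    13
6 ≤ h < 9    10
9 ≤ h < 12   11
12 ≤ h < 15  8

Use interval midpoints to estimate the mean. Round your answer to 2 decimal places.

Midpoints: 1.5, 4.5, 7.5, 10.5, 13.5
Σfm = 12×1.5 + 13×4.5 + 10×7.5 + 11×10.5 + 8×13.5 = 375
n = Σf = 54
Mean = 375 / 54 = 6.9444

6.94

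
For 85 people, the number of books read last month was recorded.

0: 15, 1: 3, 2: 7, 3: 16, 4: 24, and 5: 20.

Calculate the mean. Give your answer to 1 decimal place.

Values: 0, 1, 2, 3, 4, 5
Σfx = 15×0 + 3×1 + 7×2 + 16×3 + 24×4 + 20×5 = 261
n = Σf = 85
Mean = 261 / 85 = 3.0706

3.1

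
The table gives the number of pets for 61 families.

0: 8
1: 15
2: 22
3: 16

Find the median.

Cumulative frequencies: 8, 23, 45, 61
n = 61, so the median is the value in position (n+1)/2 = 31.
Position 31 falls at value 2.

2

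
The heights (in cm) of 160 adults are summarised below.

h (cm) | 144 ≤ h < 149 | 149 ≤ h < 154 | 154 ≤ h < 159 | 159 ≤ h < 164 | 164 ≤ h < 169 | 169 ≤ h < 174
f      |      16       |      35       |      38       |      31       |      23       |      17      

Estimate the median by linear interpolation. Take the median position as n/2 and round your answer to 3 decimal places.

Cumulative frequencies: 16, 51, 89, 120, 143, 160
n = 160; position = n/2 = 80.
This falls in the class 154 ≤ h < 159: L = 154, F = 51, f = 38, h = 5.
Median ≈ 154 + ((80 − 51) / 38) × 5 = 157.8158

157.816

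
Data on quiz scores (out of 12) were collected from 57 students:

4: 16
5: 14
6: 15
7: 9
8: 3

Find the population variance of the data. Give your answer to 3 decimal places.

1.441

Values: 4, 5, 6, 7, 8
n = 57, Σfx = 311, mean = 5.4561
Σfx² = 1779
Σf(x − x̄)² = Σfx² − (Σfx)²/n = 1779 − 311²/57 = 82.1404
Population variance = 82.1404 / 57 = 1.4411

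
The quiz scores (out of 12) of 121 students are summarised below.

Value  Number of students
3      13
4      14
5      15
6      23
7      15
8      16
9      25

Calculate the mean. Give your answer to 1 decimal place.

Values: 3, 4, 5, 6, 7, 8, 9
Σfx = 13×3 + 14×4 + 15×5 + 23×6 + 15×7 + 16×8 + 25×9 = 766
n = Σf = 121
Mean = 766 / 121 = 6.3306

6.3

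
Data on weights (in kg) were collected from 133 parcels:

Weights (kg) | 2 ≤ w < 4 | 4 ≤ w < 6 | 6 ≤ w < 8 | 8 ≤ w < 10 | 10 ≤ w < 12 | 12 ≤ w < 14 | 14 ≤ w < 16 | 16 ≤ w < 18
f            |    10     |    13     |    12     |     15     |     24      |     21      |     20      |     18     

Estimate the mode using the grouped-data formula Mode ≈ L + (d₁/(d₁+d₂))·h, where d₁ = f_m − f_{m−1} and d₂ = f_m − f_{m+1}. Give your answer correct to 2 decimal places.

11.50

Modal class: 10 ≤ w < 12 (highest frequency 24).
d₁ = 24 − 15 = 9, d₂ = 24 − 21 = 3
Mode ≈ 10 + (9/(9+3)) × 2 = 10 + 1.5000 = 11.5000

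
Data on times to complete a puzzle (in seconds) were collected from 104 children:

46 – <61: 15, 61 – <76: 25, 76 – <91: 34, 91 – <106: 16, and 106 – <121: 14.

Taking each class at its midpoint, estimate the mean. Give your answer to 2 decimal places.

81.91

Midpoints: 53.5, 68.5, 83.5, 98.5, 113.5
Σfm = 15×53.5 + 25×68.5 + 34×83.5 + 16×98.5 + 14×113.5 = 8519
n = Σf = 104
Mean = 8519 / 104 = 81.9135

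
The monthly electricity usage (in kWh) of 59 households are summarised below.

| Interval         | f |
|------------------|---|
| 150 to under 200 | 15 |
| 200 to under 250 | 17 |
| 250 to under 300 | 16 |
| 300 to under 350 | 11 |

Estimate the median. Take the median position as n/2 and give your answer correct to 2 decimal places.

242.65

Cumulative frequencies: 15, 32, 48, 59
n = 59; position = n/2 = 29.5.
This falls in the class 200 to under 250: L = 200, F = 15, f = 17, h = 50.
Median ≈ 200 + ((29.5 − 15) / 17) × 50 = 242.6471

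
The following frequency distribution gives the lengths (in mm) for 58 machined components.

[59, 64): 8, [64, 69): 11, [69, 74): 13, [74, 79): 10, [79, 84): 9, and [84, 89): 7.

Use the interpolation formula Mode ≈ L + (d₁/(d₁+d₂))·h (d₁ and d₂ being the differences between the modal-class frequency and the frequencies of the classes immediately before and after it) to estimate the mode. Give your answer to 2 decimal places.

Modal class: [69, 74) (highest frequency 13).
d₁ = 13 − 11 = 2, d₂ = 13 − 10 = 3
Mode ≈ 69 + (2/(2+3)) × 5 = 69 + 2.0000 = 71.0000

71.00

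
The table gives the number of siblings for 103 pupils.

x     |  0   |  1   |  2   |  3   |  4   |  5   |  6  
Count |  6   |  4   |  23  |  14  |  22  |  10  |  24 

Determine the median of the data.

4

Cumulative frequencies: 6, 10, 33, 47, 69, 79, 103
n = 103, so the median is the value in position (n+1)/2 = 52.
Position 52 falls at value 4.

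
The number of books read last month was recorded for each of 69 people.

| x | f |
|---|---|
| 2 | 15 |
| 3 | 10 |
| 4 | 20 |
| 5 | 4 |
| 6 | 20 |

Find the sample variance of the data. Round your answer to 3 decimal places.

2.261

Values: 2, 3, 4, 5, 6
n = 69, Σfx = 280, mean = 4.0580
Σfx² = 1290
Σf(x − x̄)² = Σfx² − (Σfx)²/n = 1290 − 280²/69 = 153.7681
Sample variance = 153.7681 / 68 = 2.2613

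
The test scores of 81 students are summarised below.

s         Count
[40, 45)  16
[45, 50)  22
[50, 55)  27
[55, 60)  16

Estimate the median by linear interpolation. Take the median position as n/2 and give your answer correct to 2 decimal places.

50.46

Cumulative frequencies: 16, 38, 65, 81
n = 81; position = n/2 = 40.5.
This falls in the class [50, 55): L = 50, F = 38, f = 27, h = 5.
Median ≈ 50 + ((40.5 − 38) / 27) × 5 = 50.4630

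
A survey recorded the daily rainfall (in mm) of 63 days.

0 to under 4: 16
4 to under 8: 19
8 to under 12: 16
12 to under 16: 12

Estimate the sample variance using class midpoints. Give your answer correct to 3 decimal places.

18.286

Midpoints: 2, 6, 10, 14
n = 63, Σfm = 474, mean = 7.5238
Σfm² = 4700
Σf(m − x̄)² = Σfm² − (Σfm)²/n = 4700 − 474²/63 = 1133.7143
Sample variance = 1133.7143 / 62 = 18.2857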